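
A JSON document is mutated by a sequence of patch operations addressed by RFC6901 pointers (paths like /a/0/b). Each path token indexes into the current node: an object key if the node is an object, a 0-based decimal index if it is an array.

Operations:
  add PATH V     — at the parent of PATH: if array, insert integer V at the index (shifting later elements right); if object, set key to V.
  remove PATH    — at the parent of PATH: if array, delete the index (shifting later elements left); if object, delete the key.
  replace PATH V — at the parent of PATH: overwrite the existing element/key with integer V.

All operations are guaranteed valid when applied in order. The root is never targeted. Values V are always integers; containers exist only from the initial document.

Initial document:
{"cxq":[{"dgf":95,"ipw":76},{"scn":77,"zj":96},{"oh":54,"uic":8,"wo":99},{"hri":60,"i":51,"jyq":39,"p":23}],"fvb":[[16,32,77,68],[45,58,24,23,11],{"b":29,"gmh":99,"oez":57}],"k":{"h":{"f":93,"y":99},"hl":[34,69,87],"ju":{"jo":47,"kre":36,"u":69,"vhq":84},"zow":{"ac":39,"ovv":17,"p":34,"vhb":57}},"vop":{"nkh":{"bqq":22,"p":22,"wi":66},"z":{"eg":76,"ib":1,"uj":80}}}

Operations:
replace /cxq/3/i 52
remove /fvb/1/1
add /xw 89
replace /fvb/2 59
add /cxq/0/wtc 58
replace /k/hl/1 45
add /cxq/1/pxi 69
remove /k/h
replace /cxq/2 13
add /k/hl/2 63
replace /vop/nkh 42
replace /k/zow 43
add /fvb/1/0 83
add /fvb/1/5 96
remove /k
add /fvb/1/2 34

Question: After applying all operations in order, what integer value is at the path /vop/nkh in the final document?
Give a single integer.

Answer: 42

Derivation:
After op 1 (replace /cxq/3/i 52): {"cxq":[{"dgf":95,"ipw":76},{"scn":77,"zj":96},{"oh":54,"uic":8,"wo":99},{"hri":60,"i":52,"jyq":39,"p":23}],"fvb":[[16,32,77,68],[45,58,24,23,11],{"b":29,"gmh":99,"oez":57}],"k":{"h":{"f":93,"y":99},"hl":[34,69,87],"ju":{"jo":47,"kre":36,"u":69,"vhq":84},"zow":{"ac":39,"ovv":17,"p":34,"vhb":57}},"vop":{"nkh":{"bqq":22,"p":22,"wi":66},"z":{"eg":76,"ib":1,"uj":80}}}
After op 2 (remove /fvb/1/1): {"cxq":[{"dgf":95,"ipw":76},{"scn":77,"zj":96},{"oh":54,"uic":8,"wo":99},{"hri":60,"i":52,"jyq":39,"p":23}],"fvb":[[16,32,77,68],[45,24,23,11],{"b":29,"gmh":99,"oez":57}],"k":{"h":{"f":93,"y":99},"hl":[34,69,87],"ju":{"jo":47,"kre":36,"u":69,"vhq":84},"zow":{"ac":39,"ovv":17,"p":34,"vhb":57}},"vop":{"nkh":{"bqq":22,"p":22,"wi":66},"z":{"eg":76,"ib":1,"uj":80}}}
After op 3 (add /xw 89): {"cxq":[{"dgf":95,"ipw":76},{"scn":77,"zj":96},{"oh":54,"uic":8,"wo":99},{"hri":60,"i":52,"jyq":39,"p":23}],"fvb":[[16,32,77,68],[45,24,23,11],{"b":29,"gmh":99,"oez":57}],"k":{"h":{"f":93,"y":99},"hl":[34,69,87],"ju":{"jo":47,"kre":36,"u":69,"vhq":84},"zow":{"ac":39,"ovv":17,"p":34,"vhb":57}},"vop":{"nkh":{"bqq":22,"p":22,"wi":66},"z":{"eg":76,"ib":1,"uj":80}},"xw":89}
After op 4 (replace /fvb/2 59): {"cxq":[{"dgf":95,"ipw":76},{"scn":77,"zj":96},{"oh":54,"uic":8,"wo":99},{"hri":60,"i":52,"jyq":39,"p":23}],"fvb":[[16,32,77,68],[45,24,23,11],59],"k":{"h":{"f":93,"y":99},"hl":[34,69,87],"ju":{"jo":47,"kre":36,"u":69,"vhq":84},"zow":{"ac":39,"ovv":17,"p":34,"vhb":57}},"vop":{"nkh":{"bqq":22,"p":22,"wi":66},"z":{"eg":76,"ib":1,"uj":80}},"xw":89}
After op 5 (add /cxq/0/wtc 58): {"cxq":[{"dgf":95,"ipw":76,"wtc":58},{"scn":77,"zj":96},{"oh":54,"uic":8,"wo":99},{"hri":60,"i":52,"jyq":39,"p":23}],"fvb":[[16,32,77,68],[45,24,23,11],59],"k":{"h":{"f":93,"y":99},"hl":[34,69,87],"ju":{"jo":47,"kre":36,"u":69,"vhq":84},"zow":{"ac":39,"ovv":17,"p":34,"vhb":57}},"vop":{"nkh":{"bqq":22,"p":22,"wi":66},"z":{"eg":76,"ib":1,"uj":80}},"xw":89}
After op 6 (replace /k/hl/1 45): {"cxq":[{"dgf":95,"ipw":76,"wtc":58},{"scn":77,"zj":96},{"oh":54,"uic":8,"wo":99},{"hri":60,"i":52,"jyq":39,"p":23}],"fvb":[[16,32,77,68],[45,24,23,11],59],"k":{"h":{"f":93,"y":99},"hl":[34,45,87],"ju":{"jo":47,"kre":36,"u":69,"vhq":84},"zow":{"ac":39,"ovv":17,"p":34,"vhb":57}},"vop":{"nkh":{"bqq":22,"p":22,"wi":66},"z":{"eg":76,"ib":1,"uj":80}},"xw":89}
After op 7 (add /cxq/1/pxi 69): {"cxq":[{"dgf":95,"ipw":76,"wtc":58},{"pxi":69,"scn":77,"zj":96},{"oh":54,"uic":8,"wo":99},{"hri":60,"i":52,"jyq":39,"p":23}],"fvb":[[16,32,77,68],[45,24,23,11],59],"k":{"h":{"f":93,"y":99},"hl":[34,45,87],"ju":{"jo":47,"kre":36,"u":69,"vhq":84},"zow":{"ac":39,"ovv":17,"p":34,"vhb":57}},"vop":{"nkh":{"bqq":22,"p":22,"wi":66},"z":{"eg":76,"ib":1,"uj":80}},"xw":89}
After op 8 (remove /k/h): {"cxq":[{"dgf":95,"ipw":76,"wtc":58},{"pxi":69,"scn":77,"zj":96},{"oh":54,"uic":8,"wo":99},{"hri":60,"i":52,"jyq":39,"p":23}],"fvb":[[16,32,77,68],[45,24,23,11],59],"k":{"hl":[34,45,87],"ju":{"jo":47,"kre":36,"u":69,"vhq":84},"zow":{"ac":39,"ovv":17,"p":34,"vhb":57}},"vop":{"nkh":{"bqq":22,"p":22,"wi":66},"z":{"eg":76,"ib":1,"uj":80}},"xw":89}
After op 9 (replace /cxq/2 13): {"cxq":[{"dgf":95,"ipw":76,"wtc":58},{"pxi":69,"scn":77,"zj":96},13,{"hri":60,"i":52,"jyq":39,"p":23}],"fvb":[[16,32,77,68],[45,24,23,11],59],"k":{"hl":[34,45,87],"ju":{"jo":47,"kre":36,"u":69,"vhq":84},"zow":{"ac":39,"ovv":17,"p":34,"vhb":57}},"vop":{"nkh":{"bqq":22,"p":22,"wi":66},"z":{"eg":76,"ib":1,"uj":80}},"xw":89}
After op 10 (add /k/hl/2 63): {"cxq":[{"dgf":95,"ipw":76,"wtc":58},{"pxi":69,"scn":77,"zj":96},13,{"hri":60,"i":52,"jyq":39,"p":23}],"fvb":[[16,32,77,68],[45,24,23,11],59],"k":{"hl":[34,45,63,87],"ju":{"jo":47,"kre":36,"u":69,"vhq":84},"zow":{"ac":39,"ovv":17,"p":34,"vhb":57}},"vop":{"nkh":{"bqq":22,"p":22,"wi":66},"z":{"eg":76,"ib":1,"uj":80}},"xw":89}
After op 11 (replace /vop/nkh 42): {"cxq":[{"dgf":95,"ipw":76,"wtc":58},{"pxi":69,"scn":77,"zj":96},13,{"hri":60,"i":52,"jyq":39,"p":23}],"fvb":[[16,32,77,68],[45,24,23,11],59],"k":{"hl":[34,45,63,87],"ju":{"jo":47,"kre":36,"u":69,"vhq":84},"zow":{"ac":39,"ovv":17,"p":34,"vhb":57}},"vop":{"nkh":42,"z":{"eg":76,"ib":1,"uj":80}},"xw":89}
After op 12 (replace /k/zow 43): {"cxq":[{"dgf":95,"ipw":76,"wtc":58},{"pxi":69,"scn":77,"zj":96},13,{"hri":60,"i":52,"jyq":39,"p":23}],"fvb":[[16,32,77,68],[45,24,23,11],59],"k":{"hl":[34,45,63,87],"ju":{"jo":47,"kre":36,"u":69,"vhq":84},"zow":43},"vop":{"nkh":42,"z":{"eg":76,"ib":1,"uj":80}},"xw":89}
After op 13 (add /fvb/1/0 83): {"cxq":[{"dgf":95,"ipw":76,"wtc":58},{"pxi":69,"scn":77,"zj":96},13,{"hri":60,"i":52,"jyq":39,"p":23}],"fvb":[[16,32,77,68],[83,45,24,23,11],59],"k":{"hl":[34,45,63,87],"ju":{"jo":47,"kre":36,"u":69,"vhq":84},"zow":43},"vop":{"nkh":42,"z":{"eg":76,"ib":1,"uj":80}},"xw":89}
After op 14 (add /fvb/1/5 96): {"cxq":[{"dgf":95,"ipw":76,"wtc":58},{"pxi":69,"scn":77,"zj":96},13,{"hri":60,"i":52,"jyq":39,"p":23}],"fvb":[[16,32,77,68],[83,45,24,23,11,96],59],"k":{"hl":[34,45,63,87],"ju":{"jo":47,"kre":36,"u":69,"vhq":84},"zow":43},"vop":{"nkh":42,"z":{"eg":76,"ib":1,"uj":80}},"xw":89}
After op 15 (remove /k): {"cxq":[{"dgf":95,"ipw":76,"wtc":58},{"pxi":69,"scn":77,"zj":96},13,{"hri":60,"i":52,"jyq":39,"p":23}],"fvb":[[16,32,77,68],[83,45,24,23,11,96],59],"vop":{"nkh":42,"z":{"eg":76,"ib":1,"uj":80}},"xw":89}
After op 16 (add /fvb/1/2 34): {"cxq":[{"dgf":95,"ipw":76,"wtc":58},{"pxi":69,"scn":77,"zj":96},13,{"hri":60,"i":52,"jyq":39,"p":23}],"fvb":[[16,32,77,68],[83,45,34,24,23,11,96],59],"vop":{"nkh":42,"z":{"eg":76,"ib":1,"uj":80}},"xw":89}
Value at /vop/nkh: 42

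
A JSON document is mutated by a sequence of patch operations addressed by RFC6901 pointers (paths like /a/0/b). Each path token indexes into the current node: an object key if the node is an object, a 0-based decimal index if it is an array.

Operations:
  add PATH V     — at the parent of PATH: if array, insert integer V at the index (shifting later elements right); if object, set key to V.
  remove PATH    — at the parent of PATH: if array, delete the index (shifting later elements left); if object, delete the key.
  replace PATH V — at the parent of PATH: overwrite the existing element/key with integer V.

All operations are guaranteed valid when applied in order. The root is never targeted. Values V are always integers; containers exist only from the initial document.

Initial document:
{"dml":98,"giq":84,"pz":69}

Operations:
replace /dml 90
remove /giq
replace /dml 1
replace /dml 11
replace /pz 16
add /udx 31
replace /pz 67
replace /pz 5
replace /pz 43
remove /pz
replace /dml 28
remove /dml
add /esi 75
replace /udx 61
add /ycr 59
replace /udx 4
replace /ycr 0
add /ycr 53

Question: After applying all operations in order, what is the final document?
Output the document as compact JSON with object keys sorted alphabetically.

Answer: {"esi":75,"udx":4,"ycr":53}

Derivation:
After op 1 (replace /dml 90): {"dml":90,"giq":84,"pz":69}
After op 2 (remove /giq): {"dml":90,"pz":69}
After op 3 (replace /dml 1): {"dml":1,"pz":69}
After op 4 (replace /dml 11): {"dml":11,"pz":69}
After op 5 (replace /pz 16): {"dml":11,"pz":16}
After op 6 (add /udx 31): {"dml":11,"pz":16,"udx":31}
After op 7 (replace /pz 67): {"dml":11,"pz":67,"udx":31}
After op 8 (replace /pz 5): {"dml":11,"pz":5,"udx":31}
After op 9 (replace /pz 43): {"dml":11,"pz":43,"udx":31}
After op 10 (remove /pz): {"dml":11,"udx":31}
After op 11 (replace /dml 28): {"dml":28,"udx":31}
After op 12 (remove /dml): {"udx":31}
After op 13 (add /esi 75): {"esi":75,"udx":31}
After op 14 (replace /udx 61): {"esi":75,"udx":61}
After op 15 (add /ycr 59): {"esi":75,"udx":61,"ycr":59}
After op 16 (replace /udx 4): {"esi":75,"udx":4,"ycr":59}
After op 17 (replace /ycr 0): {"esi":75,"udx":4,"ycr":0}
After op 18 (add /ycr 53): {"esi":75,"udx":4,"ycr":53}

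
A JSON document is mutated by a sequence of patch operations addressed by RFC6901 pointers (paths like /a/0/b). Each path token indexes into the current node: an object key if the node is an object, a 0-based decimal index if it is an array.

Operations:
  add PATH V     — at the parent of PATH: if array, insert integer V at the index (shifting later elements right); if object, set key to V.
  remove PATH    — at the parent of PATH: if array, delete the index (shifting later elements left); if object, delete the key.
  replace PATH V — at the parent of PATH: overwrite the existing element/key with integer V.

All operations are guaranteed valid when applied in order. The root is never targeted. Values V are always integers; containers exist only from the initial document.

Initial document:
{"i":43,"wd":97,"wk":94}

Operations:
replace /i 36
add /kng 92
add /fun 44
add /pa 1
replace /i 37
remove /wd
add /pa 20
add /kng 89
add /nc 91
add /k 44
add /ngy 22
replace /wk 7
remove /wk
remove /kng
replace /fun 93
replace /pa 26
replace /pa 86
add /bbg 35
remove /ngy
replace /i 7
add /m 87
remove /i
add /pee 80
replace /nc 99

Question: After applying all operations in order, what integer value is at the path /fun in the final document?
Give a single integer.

Answer: 93

Derivation:
After op 1 (replace /i 36): {"i":36,"wd":97,"wk":94}
After op 2 (add /kng 92): {"i":36,"kng":92,"wd":97,"wk":94}
After op 3 (add /fun 44): {"fun":44,"i":36,"kng":92,"wd":97,"wk":94}
After op 4 (add /pa 1): {"fun":44,"i":36,"kng":92,"pa":1,"wd":97,"wk":94}
After op 5 (replace /i 37): {"fun":44,"i":37,"kng":92,"pa":1,"wd":97,"wk":94}
After op 6 (remove /wd): {"fun":44,"i":37,"kng":92,"pa":1,"wk":94}
After op 7 (add /pa 20): {"fun":44,"i":37,"kng":92,"pa":20,"wk":94}
After op 8 (add /kng 89): {"fun":44,"i":37,"kng":89,"pa":20,"wk":94}
After op 9 (add /nc 91): {"fun":44,"i":37,"kng":89,"nc":91,"pa":20,"wk":94}
After op 10 (add /k 44): {"fun":44,"i":37,"k":44,"kng":89,"nc":91,"pa":20,"wk":94}
After op 11 (add /ngy 22): {"fun":44,"i":37,"k":44,"kng":89,"nc":91,"ngy":22,"pa":20,"wk":94}
After op 12 (replace /wk 7): {"fun":44,"i":37,"k":44,"kng":89,"nc":91,"ngy":22,"pa":20,"wk":7}
After op 13 (remove /wk): {"fun":44,"i":37,"k":44,"kng":89,"nc":91,"ngy":22,"pa":20}
After op 14 (remove /kng): {"fun":44,"i":37,"k":44,"nc":91,"ngy":22,"pa":20}
After op 15 (replace /fun 93): {"fun":93,"i":37,"k":44,"nc":91,"ngy":22,"pa":20}
After op 16 (replace /pa 26): {"fun":93,"i":37,"k":44,"nc":91,"ngy":22,"pa":26}
After op 17 (replace /pa 86): {"fun":93,"i":37,"k":44,"nc":91,"ngy":22,"pa":86}
After op 18 (add /bbg 35): {"bbg":35,"fun":93,"i":37,"k":44,"nc":91,"ngy":22,"pa":86}
After op 19 (remove /ngy): {"bbg":35,"fun":93,"i":37,"k":44,"nc":91,"pa":86}
After op 20 (replace /i 7): {"bbg":35,"fun":93,"i":7,"k":44,"nc":91,"pa":86}
After op 21 (add /m 87): {"bbg":35,"fun":93,"i":7,"k":44,"m":87,"nc":91,"pa":86}
After op 22 (remove /i): {"bbg":35,"fun":93,"k":44,"m":87,"nc":91,"pa":86}
After op 23 (add /pee 80): {"bbg":35,"fun":93,"k":44,"m":87,"nc":91,"pa":86,"pee":80}
After op 24 (replace /nc 99): {"bbg":35,"fun":93,"k":44,"m":87,"nc":99,"pa":86,"pee":80}
Value at /fun: 93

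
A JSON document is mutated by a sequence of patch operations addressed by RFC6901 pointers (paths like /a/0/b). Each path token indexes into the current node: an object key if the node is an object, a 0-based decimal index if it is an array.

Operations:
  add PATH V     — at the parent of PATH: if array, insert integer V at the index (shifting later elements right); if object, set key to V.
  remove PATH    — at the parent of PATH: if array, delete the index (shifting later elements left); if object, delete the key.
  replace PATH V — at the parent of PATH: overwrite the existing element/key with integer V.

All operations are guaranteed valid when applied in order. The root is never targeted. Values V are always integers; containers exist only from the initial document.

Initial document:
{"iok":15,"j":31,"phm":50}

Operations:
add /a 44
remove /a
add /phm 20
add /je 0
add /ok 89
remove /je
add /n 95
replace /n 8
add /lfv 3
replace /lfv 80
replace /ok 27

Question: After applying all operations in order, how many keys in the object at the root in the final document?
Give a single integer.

After op 1 (add /a 44): {"a":44,"iok":15,"j":31,"phm":50}
After op 2 (remove /a): {"iok":15,"j":31,"phm":50}
After op 3 (add /phm 20): {"iok":15,"j":31,"phm":20}
After op 4 (add /je 0): {"iok":15,"j":31,"je":0,"phm":20}
After op 5 (add /ok 89): {"iok":15,"j":31,"je":0,"ok":89,"phm":20}
After op 6 (remove /je): {"iok":15,"j":31,"ok":89,"phm":20}
After op 7 (add /n 95): {"iok":15,"j":31,"n":95,"ok":89,"phm":20}
After op 8 (replace /n 8): {"iok":15,"j":31,"n":8,"ok":89,"phm":20}
After op 9 (add /lfv 3): {"iok":15,"j":31,"lfv":3,"n":8,"ok":89,"phm":20}
After op 10 (replace /lfv 80): {"iok":15,"j":31,"lfv":80,"n":8,"ok":89,"phm":20}
After op 11 (replace /ok 27): {"iok":15,"j":31,"lfv":80,"n":8,"ok":27,"phm":20}
Size at the root: 6

Answer: 6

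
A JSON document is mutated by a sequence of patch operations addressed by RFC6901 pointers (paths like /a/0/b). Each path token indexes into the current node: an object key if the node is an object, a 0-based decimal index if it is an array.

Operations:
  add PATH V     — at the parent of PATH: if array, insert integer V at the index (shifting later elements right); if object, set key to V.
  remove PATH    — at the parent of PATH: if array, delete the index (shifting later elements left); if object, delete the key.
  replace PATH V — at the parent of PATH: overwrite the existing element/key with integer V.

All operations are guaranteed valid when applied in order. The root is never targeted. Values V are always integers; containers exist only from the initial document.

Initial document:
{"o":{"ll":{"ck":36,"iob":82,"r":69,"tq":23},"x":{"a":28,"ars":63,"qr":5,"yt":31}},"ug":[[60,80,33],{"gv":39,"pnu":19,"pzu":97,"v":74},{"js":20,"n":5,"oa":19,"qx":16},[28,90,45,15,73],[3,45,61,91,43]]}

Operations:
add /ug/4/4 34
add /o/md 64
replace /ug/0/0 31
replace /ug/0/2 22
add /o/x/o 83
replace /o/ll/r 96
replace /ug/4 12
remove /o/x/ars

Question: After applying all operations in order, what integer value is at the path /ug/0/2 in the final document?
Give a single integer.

After op 1 (add /ug/4/4 34): {"o":{"ll":{"ck":36,"iob":82,"r":69,"tq":23},"x":{"a":28,"ars":63,"qr":5,"yt":31}},"ug":[[60,80,33],{"gv":39,"pnu":19,"pzu":97,"v":74},{"js":20,"n":5,"oa":19,"qx":16},[28,90,45,15,73],[3,45,61,91,34,43]]}
After op 2 (add /o/md 64): {"o":{"ll":{"ck":36,"iob":82,"r":69,"tq":23},"md":64,"x":{"a":28,"ars":63,"qr":5,"yt":31}},"ug":[[60,80,33],{"gv":39,"pnu":19,"pzu":97,"v":74},{"js":20,"n":5,"oa":19,"qx":16},[28,90,45,15,73],[3,45,61,91,34,43]]}
After op 3 (replace /ug/0/0 31): {"o":{"ll":{"ck":36,"iob":82,"r":69,"tq":23},"md":64,"x":{"a":28,"ars":63,"qr":5,"yt":31}},"ug":[[31,80,33],{"gv":39,"pnu":19,"pzu":97,"v":74},{"js":20,"n":5,"oa":19,"qx":16},[28,90,45,15,73],[3,45,61,91,34,43]]}
After op 4 (replace /ug/0/2 22): {"o":{"ll":{"ck":36,"iob":82,"r":69,"tq":23},"md":64,"x":{"a":28,"ars":63,"qr":5,"yt":31}},"ug":[[31,80,22],{"gv":39,"pnu":19,"pzu":97,"v":74},{"js":20,"n":5,"oa":19,"qx":16},[28,90,45,15,73],[3,45,61,91,34,43]]}
After op 5 (add /o/x/o 83): {"o":{"ll":{"ck":36,"iob":82,"r":69,"tq":23},"md":64,"x":{"a":28,"ars":63,"o":83,"qr":5,"yt":31}},"ug":[[31,80,22],{"gv":39,"pnu":19,"pzu":97,"v":74},{"js":20,"n":5,"oa":19,"qx":16},[28,90,45,15,73],[3,45,61,91,34,43]]}
After op 6 (replace /o/ll/r 96): {"o":{"ll":{"ck":36,"iob":82,"r":96,"tq":23},"md":64,"x":{"a":28,"ars":63,"o":83,"qr":5,"yt":31}},"ug":[[31,80,22],{"gv":39,"pnu":19,"pzu":97,"v":74},{"js":20,"n":5,"oa":19,"qx":16},[28,90,45,15,73],[3,45,61,91,34,43]]}
After op 7 (replace /ug/4 12): {"o":{"ll":{"ck":36,"iob":82,"r":96,"tq":23},"md":64,"x":{"a":28,"ars":63,"o":83,"qr":5,"yt":31}},"ug":[[31,80,22],{"gv":39,"pnu":19,"pzu":97,"v":74},{"js":20,"n":5,"oa":19,"qx":16},[28,90,45,15,73],12]}
After op 8 (remove /o/x/ars): {"o":{"ll":{"ck":36,"iob":82,"r":96,"tq":23},"md":64,"x":{"a":28,"o":83,"qr":5,"yt":31}},"ug":[[31,80,22],{"gv":39,"pnu":19,"pzu":97,"v":74},{"js":20,"n":5,"oa":19,"qx":16},[28,90,45,15,73],12]}
Value at /ug/0/2: 22

Answer: 22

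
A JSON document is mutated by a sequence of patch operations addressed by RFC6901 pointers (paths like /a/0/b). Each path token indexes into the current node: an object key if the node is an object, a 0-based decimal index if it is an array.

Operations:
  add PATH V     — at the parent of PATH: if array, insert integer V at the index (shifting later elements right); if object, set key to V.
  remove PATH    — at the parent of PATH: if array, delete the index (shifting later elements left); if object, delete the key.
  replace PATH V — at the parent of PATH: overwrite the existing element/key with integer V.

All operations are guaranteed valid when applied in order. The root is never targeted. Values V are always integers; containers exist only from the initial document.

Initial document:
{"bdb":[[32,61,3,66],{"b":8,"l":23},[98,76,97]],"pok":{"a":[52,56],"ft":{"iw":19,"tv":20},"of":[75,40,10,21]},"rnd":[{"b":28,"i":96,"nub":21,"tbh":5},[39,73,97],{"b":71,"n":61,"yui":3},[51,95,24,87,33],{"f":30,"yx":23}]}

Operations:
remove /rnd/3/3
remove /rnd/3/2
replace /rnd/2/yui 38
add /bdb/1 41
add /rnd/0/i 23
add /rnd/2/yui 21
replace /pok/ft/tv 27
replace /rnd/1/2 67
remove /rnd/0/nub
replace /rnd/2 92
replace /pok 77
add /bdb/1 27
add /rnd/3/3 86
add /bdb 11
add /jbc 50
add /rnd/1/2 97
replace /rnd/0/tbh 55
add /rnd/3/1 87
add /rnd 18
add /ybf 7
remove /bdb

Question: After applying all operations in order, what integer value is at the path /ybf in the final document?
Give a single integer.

Answer: 7

Derivation:
After op 1 (remove /rnd/3/3): {"bdb":[[32,61,3,66],{"b":8,"l":23},[98,76,97]],"pok":{"a":[52,56],"ft":{"iw":19,"tv":20},"of":[75,40,10,21]},"rnd":[{"b":28,"i":96,"nub":21,"tbh":5},[39,73,97],{"b":71,"n":61,"yui":3},[51,95,24,33],{"f":30,"yx":23}]}
After op 2 (remove /rnd/3/2): {"bdb":[[32,61,3,66],{"b":8,"l":23},[98,76,97]],"pok":{"a":[52,56],"ft":{"iw":19,"tv":20},"of":[75,40,10,21]},"rnd":[{"b":28,"i":96,"nub":21,"tbh":5},[39,73,97],{"b":71,"n":61,"yui":3},[51,95,33],{"f":30,"yx":23}]}
After op 3 (replace /rnd/2/yui 38): {"bdb":[[32,61,3,66],{"b":8,"l":23},[98,76,97]],"pok":{"a":[52,56],"ft":{"iw":19,"tv":20},"of":[75,40,10,21]},"rnd":[{"b":28,"i":96,"nub":21,"tbh":5},[39,73,97],{"b":71,"n":61,"yui":38},[51,95,33],{"f":30,"yx":23}]}
After op 4 (add /bdb/1 41): {"bdb":[[32,61,3,66],41,{"b":8,"l":23},[98,76,97]],"pok":{"a":[52,56],"ft":{"iw":19,"tv":20},"of":[75,40,10,21]},"rnd":[{"b":28,"i":96,"nub":21,"tbh":5},[39,73,97],{"b":71,"n":61,"yui":38},[51,95,33],{"f":30,"yx":23}]}
After op 5 (add /rnd/0/i 23): {"bdb":[[32,61,3,66],41,{"b":8,"l":23},[98,76,97]],"pok":{"a":[52,56],"ft":{"iw":19,"tv":20},"of":[75,40,10,21]},"rnd":[{"b":28,"i":23,"nub":21,"tbh":5},[39,73,97],{"b":71,"n":61,"yui":38},[51,95,33],{"f":30,"yx":23}]}
After op 6 (add /rnd/2/yui 21): {"bdb":[[32,61,3,66],41,{"b":8,"l":23},[98,76,97]],"pok":{"a":[52,56],"ft":{"iw":19,"tv":20},"of":[75,40,10,21]},"rnd":[{"b":28,"i":23,"nub":21,"tbh":5},[39,73,97],{"b":71,"n":61,"yui":21},[51,95,33],{"f":30,"yx":23}]}
After op 7 (replace /pok/ft/tv 27): {"bdb":[[32,61,3,66],41,{"b":8,"l":23},[98,76,97]],"pok":{"a":[52,56],"ft":{"iw":19,"tv":27},"of":[75,40,10,21]},"rnd":[{"b":28,"i":23,"nub":21,"tbh":5},[39,73,97],{"b":71,"n":61,"yui":21},[51,95,33],{"f":30,"yx":23}]}
After op 8 (replace /rnd/1/2 67): {"bdb":[[32,61,3,66],41,{"b":8,"l":23},[98,76,97]],"pok":{"a":[52,56],"ft":{"iw":19,"tv":27},"of":[75,40,10,21]},"rnd":[{"b":28,"i":23,"nub":21,"tbh":5},[39,73,67],{"b":71,"n":61,"yui":21},[51,95,33],{"f":30,"yx":23}]}
After op 9 (remove /rnd/0/nub): {"bdb":[[32,61,3,66],41,{"b":8,"l":23},[98,76,97]],"pok":{"a":[52,56],"ft":{"iw":19,"tv":27},"of":[75,40,10,21]},"rnd":[{"b":28,"i":23,"tbh":5},[39,73,67],{"b":71,"n":61,"yui":21},[51,95,33],{"f":30,"yx":23}]}
After op 10 (replace /rnd/2 92): {"bdb":[[32,61,3,66],41,{"b":8,"l":23},[98,76,97]],"pok":{"a":[52,56],"ft":{"iw":19,"tv":27},"of":[75,40,10,21]},"rnd":[{"b":28,"i":23,"tbh":5},[39,73,67],92,[51,95,33],{"f":30,"yx":23}]}
After op 11 (replace /pok 77): {"bdb":[[32,61,3,66],41,{"b":8,"l":23},[98,76,97]],"pok":77,"rnd":[{"b":28,"i":23,"tbh":5},[39,73,67],92,[51,95,33],{"f":30,"yx":23}]}
After op 12 (add /bdb/1 27): {"bdb":[[32,61,3,66],27,41,{"b":8,"l":23},[98,76,97]],"pok":77,"rnd":[{"b":28,"i":23,"tbh":5},[39,73,67],92,[51,95,33],{"f":30,"yx":23}]}
After op 13 (add /rnd/3/3 86): {"bdb":[[32,61,3,66],27,41,{"b":8,"l":23},[98,76,97]],"pok":77,"rnd":[{"b":28,"i":23,"tbh":5},[39,73,67],92,[51,95,33,86],{"f":30,"yx":23}]}
After op 14 (add /bdb 11): {"bdb":11,"pok":77,"rnd":[{"b":28,"i":23,"tbh":5},[39,73,67],92,[51,95,33,86],{"f":30,"yx":23}]}
After op 15 (add /jbc 50): {"bdb":11,"jbc":50,"pok":77,"rnd":[{"b":28,"i":23,"tbh":5},[39,73,67],92,[51,95,33,86],{"f":30,"yx":23}]}
After op 16 (add /rnd/1/2 97): {"bdb":11,"jbc":50,"pok":77,"rnd":[{"b":28,"i":23,"tbh":5},[39,73,97,67],92,[51,95,33,86],{"f":30,"yx":23}]}
After op 17 (replace /rnd/0/tbh 55): {"bdb":11,"jbc":50,"pok":77,"rnd":[{"b":28,"i":23,"tbh":55},[39,73,97,67],92,[51,95,33,86],{"f":30,"yx":23}]}
After op 18 (add /rnd/3/1 87): {"bdb":11,"jbc":50,"pok":77,"rnd":[{"b":28,"i":23,"tbh":55},[39,73,97,67],92,[51,87,95,33,86],{"f":30,"yx":23}]}
After op 19 (add /rnd 18): {"bdb":11,"jbc":50,"pok":77,"rnd":18}
After op 20 (add /ybf 7): {"bdb":11,"jbc":50,"pok":77,"rnd":18,"ybf":7}
After op 21 (remove /bdb): {"jbc":50,"pok":77,"rnd":18,"ybf":7}
Value at /ybf: 7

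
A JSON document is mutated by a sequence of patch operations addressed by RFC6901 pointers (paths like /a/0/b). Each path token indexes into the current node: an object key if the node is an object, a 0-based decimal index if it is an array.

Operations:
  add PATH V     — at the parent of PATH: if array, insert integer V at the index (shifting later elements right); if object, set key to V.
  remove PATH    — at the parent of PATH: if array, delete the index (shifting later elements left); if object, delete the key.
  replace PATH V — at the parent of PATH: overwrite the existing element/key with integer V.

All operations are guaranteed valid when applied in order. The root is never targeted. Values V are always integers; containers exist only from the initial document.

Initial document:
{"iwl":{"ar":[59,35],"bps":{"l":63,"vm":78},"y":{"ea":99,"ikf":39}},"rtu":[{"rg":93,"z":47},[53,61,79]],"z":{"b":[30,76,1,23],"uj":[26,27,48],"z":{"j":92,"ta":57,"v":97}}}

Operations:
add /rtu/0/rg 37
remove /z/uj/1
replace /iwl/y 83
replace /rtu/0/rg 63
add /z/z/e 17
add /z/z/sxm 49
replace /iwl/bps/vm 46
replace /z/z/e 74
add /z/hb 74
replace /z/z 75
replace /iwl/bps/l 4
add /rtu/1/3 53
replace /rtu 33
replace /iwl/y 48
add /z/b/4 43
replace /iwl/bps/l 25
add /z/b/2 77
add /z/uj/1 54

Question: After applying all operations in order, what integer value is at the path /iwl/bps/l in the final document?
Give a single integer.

After op 1 (add /rtu/0/rg 37): {"iwl":{"ar":[59,35],"bps":{"l":63,"vm":78},"y":{"ea":99,"ikf":39}},"rtu":[{"rg":37,"z":47},[53,61,79]],"z":{"b":[30,76,1,23],"uj":[26,27,48],"z":{"j":92,"ta":57,"v":97}}}
After op 2 (remove /z/uj/1): {"iwl":{"ar":[59,35],"bps":{"l":63,"vm":78},"y":{"ea":99,"ikf":39}},"rtu":[{"rg":37,"z":47},[53,61,79]],"z":{"b":[30,76,1,23],"uj":[26,48],"z":{"j":92,"ta":57,"v":97}}}
After op 3 (replace /iwl/y 83): {"iwl":{"ar":[59,35],"bps":{"l":63,"vm":78},"y":83},"rtu":[{"rg":37,"z":47},[53,61,79]],"z":{"b":[30,76,1,23],"uj":[26,48],"z":{"j":92,"ta":57,"v":97}}}
After op 4 (replace /rtu/0/rg 63): {"iwl":{"ar":[59,35],"bps":{"l":63,"vm":78},"y":83},"rtu":[{"rg":63,"z":47},[53,61,79]],"z":{"b":[30,76,1,23],"uj":[26,48],"z":{"j":92,"ta":57,"v":97}}}
After op 5 (add /z/z/e 17): {"iwl":{"ar":[59,35],"bps":{"l":63,"vm":78},"y":83},"rtu":[{"rg":63,"z":47},[53,61,79]],"z":{"b":[30,76,1,23],"uj":[26,48],"z":{"e":17,"j":92,"ta":57,"v":97}}}
After op 6 (add /z/z/sxm 49): {"iwl":{"ar":[59,35],"bps":{"l":63,"vm":78},"y":83},"rtu":[{"rg":63,"z":47},[53,61,79]],"z":{"b":[30,76,1,23],"uj":[26,48],"z":{"e":17,"j":92,"sxm":49,"ta":57,"v":97}}}
After op 7 (replace /iwl/bps/vm 46): {"iwl":{"ar":[59,35],"bps":{"l":63,"vm":46},"y":83},"rtu":[{"rg":63,"z":47},[53,61,79]],"z":{"b":[30,76,1,23],"uj":[26,48],"z":{"e":17,"j":92,"sxm":49,"ta":57,"v":97}}}
After op 8 (replace /z/z/e 74): {"iwl":{"ar":[59,35],"bps":{"l":63,"vm":46},"y":83},"rtu":[{"rg":63,"z":47},[53,61,79]],"z":{"b":[30,76,1,23],"uj":[26,48],"z":{"e":74,"j":92,"sxm":49,"ta":57,"v":97}}}
After op 9 (add /z/hb 74): {"iwl":{"ar":[59,35],"bps":{"l":63,"vm":46},"y":83},"rtu":[{"rg":63,"z":47},[53,61,79]],"z":{"b":[30,76,1,23],"hb":74,"uj":[26,48],"z":{"e":74,"j":92,"sxm":49,"ta":57,"v":97}}}
After op 10 (replace /z/z 75): {"iwl":{"ar":[59,35],"bps":{"l":63,"vm":46},"y":83},"rtu":[{"rg":63,"z":47},[53,61,79]],"z":{"b":[30,76,1,23],"hb":74,"uj":[26,48],"z":75}}
After op 11 (replace /iwl/bps/l 4): {"iwl":{"ar":[59,35],"bps":{"l":4,"vm":46},"y":83},"rtu":[{"rg":63,"z":47},[53,61,79]],"z":{"b":[30,76,1,23],"hb":74,"uj":[26,48],"z":75}}
After op 12 (add /rtu/1/3 53): {"iwl":{"ar":[59,35],"bps":{"l":4,"vm":46},"y":83},"rtu":[{"rg":63,"z":47},[53,61,79,53]],"z":{"b":[30,76,1,23],"hb":74,"uj":[26,48],"z":75}}
After op 13 (replace /rtu 33): {"iwl":{"ar":[59,35],"bps":{"l":4,"vm":46},"y":83},"rtu":33,"z":{"b":[30,76,1,23],"hb":74,"uj":[26,48],"z":75}}
After op 14 (replace /iwl/y 48): {"iwl":{"ar":[59,35],"bps":{"l":4,"vm":46},"y":48},"rtu":33,"z":{"b":[30,76,1,23],"hb":74,"uj":[26,48],"z":75}}
After op 15 (add /z/b/4 43): {"iwl":{"ar":[59,35],"bps":{"l":4,"vm":46},"y":48},"rtu":33,"z":{"b":[30,76,1,23,43],"hb":74,"uj":[26,48],"z":75}}
After op 16 (replace /iwl/bps/l 25): {"iwl":{"ar":[59,35],"bps":{"l":25,"vm":46},"y":48},"rtu":33,"z":{"b":[30,76,1,23,43],"hb":74,"uj":[26,48],"z":75}}
After op 17 (add /z/b/2 77): {"iwl":{"ar":[59,35],"bps":{"l":25,"vm":46},"y":48},"rtu":33,"z":{"b":[30,76,77,1,23,43],"hb":74,"uj":[26,48],"z":75}}
After op 18 (add /z/uj/1 54): {"iwl":{"ar":[59,35],"bps":{"l":25,"vm":46},"y":48},"rtu":33,"z":{"b":[30,76,77,1,23,43],"hb":74,"uj":[26,54,48],"z":75}}
Value at /iwl/bps/l: 25

Answer: 25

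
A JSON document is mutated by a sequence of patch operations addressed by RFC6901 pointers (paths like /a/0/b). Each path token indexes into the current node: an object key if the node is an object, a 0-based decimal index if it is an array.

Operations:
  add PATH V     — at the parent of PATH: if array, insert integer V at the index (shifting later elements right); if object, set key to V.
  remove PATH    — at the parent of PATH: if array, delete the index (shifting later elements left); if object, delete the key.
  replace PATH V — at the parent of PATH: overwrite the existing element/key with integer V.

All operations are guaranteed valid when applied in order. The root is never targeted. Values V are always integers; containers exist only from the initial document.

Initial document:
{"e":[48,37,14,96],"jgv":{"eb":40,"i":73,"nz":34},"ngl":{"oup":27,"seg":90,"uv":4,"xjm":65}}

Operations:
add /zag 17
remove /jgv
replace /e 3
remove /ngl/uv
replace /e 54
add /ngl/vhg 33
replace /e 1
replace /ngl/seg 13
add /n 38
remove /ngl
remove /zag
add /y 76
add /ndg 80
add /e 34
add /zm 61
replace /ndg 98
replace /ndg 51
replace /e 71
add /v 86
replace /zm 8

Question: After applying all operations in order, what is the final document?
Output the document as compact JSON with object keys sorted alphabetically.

Answer: {"e":71,"n":38,"ndg":51,"v":86,"y":76,"zm":8}

Derivation:
After op 1 (add /zag 17): {"e":[48,37,14,96],"jgv":{"eb":40,"i":73,"nz":34},"ngl":{"oup":27,"seg":90,"uv":4,"xjm":65},"zag":17}
After op 2 (remove /jgv): {"e":[48,37,14,96],"ngl":{"oup":27,"seg":90,"uv":4,"xjm":65},"zag":17}
After op 3 (replace /e 3): {"e":3,"ngl":{"oup":27,"seg":90,"uv":4,"xjm":65},"zag":17}
After op 4 (remove /ngl/uv): {"e":3,"ngl":{"oup":27,"seg":90,"xjm":65},"zag":17}
After op 5 (replace /e 54): {"e":54,"ngl":{"oup":27,"seg":90,"xjm":65},"zag":17}
After op 6 (add /ngl/vhg 33): {"e":54,"ngl":{"oup":27,"seg":90,"vhg":33,"xjm":65},"zag":17}
After op 7 (replace /e 1): {"e":1,"ngl":{"oup":27,"seg":90,"vhg":33,"xjm":65},"zag":17}
After op 8 (replace /ngl/seg 13): {"e":1,"ngl":{"oup":27,"seg":13,"vhg":33,"xjm":65},"zag":17}
After op 9 (add /n 38): {"e":1,"n":38,"ngl":{"oup":27,"seg":13,"vhg":33,"xjm":65},"zag":17}
After op 10 (remove /ngl): {"e":1,"n":38,"zag":17}
After op 11 (remove /zag): {"e":1,"n":38}
After op 12 (add /y 76): {"e":1,"n":38,"y":76}
After op 13 (add /ndg 80): {"e":1,"n":38,"ndg":80,"y":76}
After op 14 (add /e 34): {"e":34,"n":38,"ndg":80,"y":76}
After op 15 (add /zm 61): {"e":34,"n":38,"ndg":80,"y":76,"zm":61}
After op 16 (replace /ndg 98): {"e":34,"n":38,"ndg":98,"y":76,"zm":61}
After op 17 (replace /ndg 51): {"e":34,"n":38,"ndg":51,"y":76,"zm":61}
After op 18 (replace /e 71): {"e":71,"n":38,"ndg":51,"y":76,"zm":61}
After op 19 (add /v 86): {"e":71,"n":38,"ndg":51,"v":86,"y":76,"zm":61}
After op 20 (replace /zm 8): {"e":71,"n":38,"ndg":51,"v":86,"y":76,"zm":8}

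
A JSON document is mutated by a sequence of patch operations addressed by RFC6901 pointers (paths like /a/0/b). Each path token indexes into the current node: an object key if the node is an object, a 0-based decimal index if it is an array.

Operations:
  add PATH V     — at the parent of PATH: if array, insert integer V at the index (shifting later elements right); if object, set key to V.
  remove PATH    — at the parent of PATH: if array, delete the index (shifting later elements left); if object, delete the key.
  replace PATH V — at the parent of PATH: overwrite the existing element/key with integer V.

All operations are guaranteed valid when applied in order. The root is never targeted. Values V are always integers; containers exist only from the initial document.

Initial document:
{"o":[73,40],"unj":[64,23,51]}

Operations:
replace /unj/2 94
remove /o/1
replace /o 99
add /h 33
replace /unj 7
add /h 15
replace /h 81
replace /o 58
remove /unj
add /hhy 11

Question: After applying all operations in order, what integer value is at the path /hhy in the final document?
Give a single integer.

Answer: 11

Derivation:
After op 1 (replace /unj/2 94): {"o":[73,40],"unj":[64,23,94]}
After op 2 (remove /o/1): {"o":[73],"unj":[64,23,94]}
After op 3 (replace /o 99): {"o":99,"unj":[64,23,94]}
After op 4 (add /h 33): {"h":33,"o":99,"unj":[64,23,94]}
After op 5 (replace /unj 7): {"h":33,"o":99,"unj":7}
After op 6 (add /h 15): {"h":15,"o":99,"unj":7}
After op 7 (replace /h 81): {"h":81,"o":99,"unj":7}
After op 8 (replace /o 58): {"h":81,"o":58,"unj":7}
After op 9 (remove /unj): {"h":81,"o":58}
After op 10 (add /hhy 11): {"h":81,"hhy":11,"o":58}
Value at /hhy: 11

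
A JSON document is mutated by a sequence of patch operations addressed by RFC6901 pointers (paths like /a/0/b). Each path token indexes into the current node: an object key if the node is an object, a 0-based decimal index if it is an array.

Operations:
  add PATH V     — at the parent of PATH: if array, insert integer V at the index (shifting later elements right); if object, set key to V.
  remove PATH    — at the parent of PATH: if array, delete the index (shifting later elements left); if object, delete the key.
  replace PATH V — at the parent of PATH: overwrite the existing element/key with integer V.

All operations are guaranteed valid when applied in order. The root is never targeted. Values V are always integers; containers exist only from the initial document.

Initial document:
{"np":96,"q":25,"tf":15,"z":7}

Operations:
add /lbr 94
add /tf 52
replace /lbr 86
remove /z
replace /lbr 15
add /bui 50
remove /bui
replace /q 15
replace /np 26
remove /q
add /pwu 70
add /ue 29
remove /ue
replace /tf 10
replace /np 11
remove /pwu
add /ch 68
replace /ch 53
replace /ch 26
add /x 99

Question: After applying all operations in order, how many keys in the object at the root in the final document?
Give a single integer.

Answer: 5

Derivation:
After op 1 (add /lbr 94): {"lbr":94,"np":96,"q":25,"tf":15,"z":7}
After op 2 (add /tf 52): {"lbr":94,"np":96,"q":25,"tf":52,"z":7}
After op 3 (replace /lbr 86): {"lbr":86,"np":96,"q":25,"tf":52,"z":7}
After op 4 (remove /z): {"lbr":86,"np":96,"q":25,"tf":52}
After op 5 (replace /lbr 15): {"lbr":15,"np":96,"q":25,"tf":52}
After op 6 (add /bui 50): {"bui":50,"lbr":15,"np":96,"q":25,"tf":52}
After op 7 (remove /bui): {"lbr":15,"np":96,"q":25,"tf":52}
After op 8 (replace /q 15): {"lbr":15,"np":96,"q":15,"tf":52}
After op 9 (replace /np 26): {"lbr":15,"np":26,"q":15,"tf":52}
After op 10 (remove /q): {"lbr":15,"np":26,"tf":52}
After op 11 (add /pwu 70): {"lbr":15,"np":26,"pwu":70,"tf":52}
After op 12 (add /ue 29): {"lbr":15,"np":26,"pwu":70,"tf":52,"ue":29}
After op 13 (remove /ue): {"lbr":15,"np":26,"pwu":70,"tf":52}
After op 14 (replace /tf 10): {"lbr":15,"np":26,"pwu":70,"tf":10}
After op 15 (replace /np 11): {"lbr":15,"np":11,"pwu":70,"tf":10}
After op 16 (remove /pwu): {"lbr":15,"np":11,"tf":10}
After op 17 (add /ch 68): {"ch":68,"lbr":15,"np":11,"tf":10}
After op 18 (replace /ch 53): {"ch":53,"lbr":15,"np":11,"tf":10}
After op 19 (replace /ch 26): {"ch":26,"lbr":15,"np":11,"tf":10}
After op 20 (add /x 99): {"ch":26,"lbr":15,"np":11,"tf":10,"x":99}
Size at the root: 5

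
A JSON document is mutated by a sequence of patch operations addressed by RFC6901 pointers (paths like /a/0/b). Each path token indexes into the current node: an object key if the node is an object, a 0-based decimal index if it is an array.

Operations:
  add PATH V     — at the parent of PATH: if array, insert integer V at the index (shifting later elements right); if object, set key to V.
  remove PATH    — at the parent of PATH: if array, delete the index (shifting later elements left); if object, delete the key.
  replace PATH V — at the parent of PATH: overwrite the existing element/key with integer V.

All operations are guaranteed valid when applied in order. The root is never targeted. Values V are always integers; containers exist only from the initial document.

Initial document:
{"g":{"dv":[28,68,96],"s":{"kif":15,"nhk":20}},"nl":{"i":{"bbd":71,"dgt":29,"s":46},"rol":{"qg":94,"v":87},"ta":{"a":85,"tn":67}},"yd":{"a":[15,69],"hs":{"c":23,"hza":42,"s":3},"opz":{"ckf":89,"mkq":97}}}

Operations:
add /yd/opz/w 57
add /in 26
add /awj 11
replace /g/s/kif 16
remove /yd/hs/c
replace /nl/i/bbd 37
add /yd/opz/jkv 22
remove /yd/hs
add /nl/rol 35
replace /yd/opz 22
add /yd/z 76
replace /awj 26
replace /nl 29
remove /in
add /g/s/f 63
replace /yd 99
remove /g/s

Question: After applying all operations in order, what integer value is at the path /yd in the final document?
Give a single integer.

After op 1 (add /yd/opz/w 57): {"g":{"dv":[28,68,96],"s":{"kif":15,"nhk":20}},"nl":{"i":{"bbd":71,"dgt":29,"s":46},"rol":{"qg":94,"v":87},"ta":{"a":85,"tn":67}},"yd":{"a":[15,69],"hs":{"c":23,"hza":42,"s":3},"opz":{"ckf":89,"mkq":97,"w":57}}}
After op 2 (add /in 26): {"g":{"dv":[28,68,96],"s":{"kif":15,"nhk":20}},"in":26,"nl":{"i":{"bbd":71,"dgt":29,"s":46},"rol":{"qg":94,"v":87},"ta":{"a":85,"tn":67}},"yd":{"a":[15,69],"hs":{"c":23,"hza":42,"s":3},"opz":{"ckf":89,"mkq":97,"w":57}}}
After op 3 (add /awj 11): {"awj":11,"g":{"dv":[28,68,96],"s":{"kif":15,"nhk":20}},"in":26,"nl":{"i":{"bbd":71,"dgt":29,"s":46},"rol":{"qg":94,"v":87},"ta":{"a":85,"tn":67}},"yd":{"a":[15,69],"hs":{"c":23,"hza":42,"s":3},"opz":{"ckf":89,"mkq":97,"w":57}}}
After op 4 (replace /g/s/kif 16): {"awj":11,"g":{"dv":[28,68,96],"s":{"kif":16,"nhk":20}},"in":26,"nl":{"i":{"bbd":71,"dgt":29,"s":46},"rol":{"qg":94,"v":87},"ta":{"a":85,"tn":67}},"yd":{"a":[15,69],"hs":{"c":23,"hza":42,"s":3},"opz":{"ckf":89,"mkq":97,"w":57}}}
After op 5 (remove /yd/hs/c): {"awj":11,"g":{"dv":[28,68,96],"s":{"kif":16,"nhk":20}},"in":26,"nl":{"i":{"bbd":71,"dgt":29,"s":46},"rol":{"qg":94,"v":87},"ta":{"a":85,"tn":67}},"yd":{"a":[15,69],"hs":{"hza":42,"s":3},"opz":{"ckf":89,"mkq":97,"w":57}}}
After op 6 (replace /nl/i/bbd 37): {"awj":11,"g":{"dv":[28,68,96],"s":{"kif":16,"nhk":20}},"in":26,"nl":{"i":{"bbd":37,"dgt":29,"s":46},"rol":{"qg":94,"v":87},"ta":{"a":85,"tn":67}},"yd":{"a":[15,69],"hs":{"hza":42,"s":3},"opz":{"ckf":89,"mkq":97,"w":57}}}
After op 7 (add /yd/opz/jkv 22): {"awj":11,"g":{"dv":[28,68,96],"s":{"kif":16,"nhk":20}},"in":26,"nl":{"i":{"bbd":37,"dgt":29,"s":46},"rol":{"qg":94,"v":87},"ta":{"a":85,"tn":67}},"yd":{"a":[15,69],"hs":{"hza":42,"s":3},"opz":{"ckf":89,"jkv":22,"mkq":97,"w":57}}}
After op 8 (remove /yd/hs): {"awj":11,"g":{"dv":[28,68,96],"s":{"kif":16,"nhk":20}},"in":26,"nl":{"i":{"bbd":37,"dgt":29,"s":46},"rol":{"qg":94,"v":87},"ta":{"a":85,"tn":67}},"yd":{"a":[15,69],"opz":{"ckf":89,"jkv":22,"mkq":97,"w":57}}}
After op 9 (add /nl/rol 35): {"awj":11,"g":{"dv":[28,68,96],"s":{"kif":16,"nhk":20}},"in":26,"nl":{"i":{"bbd":37,"dgt":29,"s":46},"rol":35,"ta":{"a":85,"tn":67}},"yd":{"a":[15,69],"opz":{"ckf":89,"jkv":22,"mkq":97,"w":57}}}
After op 10 (replace /yd/opz 22): {"awj":11,"g":{"dv":[28,68,96],"s":{"kif":16,"nhk":20}},"in":26,"nl":{"i":{"bbd":37,"dgt":29,"s":46},"rol":35,"ta":{"a":85,"tn":67}},"yd":{"a":[15,69],"opz":22}}
After op 11 (add /yd/z 76): {"awj":11,"g":{"dv":[28,68,96],"s":{"kif":16,"nhk":20}},"in":26,"nl":{"i":{"bbd":37,"dgt":29,"s":46},"rol":35,"ta":{"a":85,"tn":67}},"yd":{"a":[15,69],"opz":22,"z":76}}
After op 12 (replace /awj 26): {"awj":26,"g":{"dv":[28,68,96],"s":{"kif":16,"nhk":20}},"in":26,"nl":{"i":{"bbd":37,"dgt":29,"s":46},"rol":35,"ta":{"a":85,"tn":67}},"yd":{"a":[15,69],"opz":22,"z":76}}
After op 13 (replace /nl 29): {"awj":26,"g":{"dv":[28,68,96],"s":{"kif":16,"nhk":20}},"in":26,"nl":29,"yd":{"a":[15,69],"opz":22,"z":76}}
After op 14 (remove /in): {"awj":26,"g":{"dv":[28,68,96],"s":{"kif":16,"nhk":20}},"nl":29,"yd":{"a":[15,69],"opz":22,"z":76}}
After op 15 (add /g/s/f 63): {"awj":26,"g":{"dv":[28,68,96],"s":{"f":63,"kif":16,"nhk":20}},"nl":29,"yd":{"a":[15,69],"opz":22,"z":76}}
After op 16 (replace /yd 99): {"awj":26,"g":{"dv":[28,68,96],"s":{"f":63,"kif":16,"nhk":20}},"nl":29,"yd":99}
After op 17 (remove /g/s): {"awj":26,"g":{"dv":[28,68,96]},"nl":29,"yd":99}
Value at /yd: 99

Answer: 99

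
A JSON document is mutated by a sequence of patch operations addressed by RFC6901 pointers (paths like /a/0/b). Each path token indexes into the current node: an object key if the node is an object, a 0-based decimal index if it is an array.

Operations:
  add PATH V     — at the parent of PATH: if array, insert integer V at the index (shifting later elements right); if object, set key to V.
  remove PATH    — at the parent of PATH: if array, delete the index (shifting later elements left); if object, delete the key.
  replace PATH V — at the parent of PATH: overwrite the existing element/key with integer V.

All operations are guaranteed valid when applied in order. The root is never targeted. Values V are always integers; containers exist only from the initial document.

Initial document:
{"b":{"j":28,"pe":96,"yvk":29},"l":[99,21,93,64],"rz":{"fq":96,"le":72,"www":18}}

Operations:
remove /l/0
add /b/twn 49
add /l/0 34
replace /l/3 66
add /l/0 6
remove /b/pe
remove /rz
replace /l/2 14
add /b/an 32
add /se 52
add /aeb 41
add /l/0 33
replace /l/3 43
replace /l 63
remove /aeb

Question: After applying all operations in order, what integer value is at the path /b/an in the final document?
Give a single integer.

After op 1 (remove /l/0): {"b":{"j":28,"pe":96,"yvk":29},"l":[21,93,64],"rz":{"fq":96,"le":72,"www":18}}
After op 2 (add /b/twn 49): {"b":{"j":28,"pe":96,"twn":49,"yvk":29},"l":[21,93,64],"rz":{"fq":96,"le":72,"www":18}}
After op 3 (add /l/0 34): {"b":{"j":28,"pe":96,"twn":49,"yvk":29},"l":[34,21,93,64],"rz":{"fq":96,"le":72,"www":18}}
After op 4 (replace /l/3 66): {"b":{"j":28,"pe":96,"twn":49,"yvk":29},"l":[34,21,93,66],"rz":{"fq":96,"le":72,"www":18}}
After op 5 (add /l/0 6): {"b":{"j":28,"pe":96,"twn":49,"yvk":29},"l":[6,34,21,93,66],"rz":{"fq":96,"le":72,"www":18}}
After op 6 (remove /b/pe): {"b":{"j":28,"twn":49,"yvk":29},"l":[6,34,21,93,66],"rz":{"fq":96,"le":72,"www":18}}
After op 7 (remove /rz): {"b":{"j":28,"twn":49,"yvk":29},"l":[6,34,21,93,66]}
After op 8 (replace /l/2 14): {"b":{"j":28,"twn":49,"yvk":29},"l":[6,34,14,93,66]}
After op 9 (add /b/an 32): {"b":{"an":32,"j":28,"twn":49,"yvk":29},"l":[6,34,14,93,66]}
After op 10 (add /se 52): {"b":{"an":32,"j":28,"twn":49,"yvk":29},"l":[6,34,14,93,66],"se":52}
After op 11 (add /aeb 41): {"aeb":41,"b":{"an":32,"j":28,"twn":49,"yvk":29},"l":[6,34,14,93,66],"se":52}
After op 12 (add /l/0 33): {"aeb":41,"b":{"an":32,"j":28,"twn":49,"yvk":29},"l":[33,6,34,14,93,66],"se":52}
After op 13 (replace /l/3 43): {"aeb":41,"b":{"an":32,"j":28,"twn":49,"yvk":29},"l":[33,6,34,43,93,66],"se":52}
After op 14 (replace /l 63): {"aeb":41,"b":{"an":32,"j":28,"twn":49,"yvk":29},"l":63,"se":52}
After op 15 (remove /aeb): {"b":{"an":32,"j":28,"twn":49,"yvk":29},"l":63,"se":52}
Value at /b/an: 32

Answer: 32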